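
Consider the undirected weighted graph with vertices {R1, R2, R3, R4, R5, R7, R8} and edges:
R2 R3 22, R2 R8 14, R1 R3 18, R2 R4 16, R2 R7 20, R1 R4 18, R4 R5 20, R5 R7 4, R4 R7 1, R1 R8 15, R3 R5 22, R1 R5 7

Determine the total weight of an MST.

Grow the tree from R7 using Prim:
Step 1: cheapest edge leaving the tree is R4 R7 (1); add R4.
Step 2: cheapest edge leaving the tree is R5 R7 (4); add R5.
Step 3: cheapest edge leaving the tree is R1 R5 (7); add R1.
Step 4: cheapest edge leaving the tree is R1 R8 (15); add R8.
Step 5: cheapest edge leaving the tree is R2 R8 (14); add R2.
Step 6: cheapest edge leaving the tree is R1 R3 (18); add R3.
MST edges: R4 R7, R5 R7, R1 R5, R1 R8, R2 R8, R1 R3; total weight 1+4+7+15+14+18 = 59.

59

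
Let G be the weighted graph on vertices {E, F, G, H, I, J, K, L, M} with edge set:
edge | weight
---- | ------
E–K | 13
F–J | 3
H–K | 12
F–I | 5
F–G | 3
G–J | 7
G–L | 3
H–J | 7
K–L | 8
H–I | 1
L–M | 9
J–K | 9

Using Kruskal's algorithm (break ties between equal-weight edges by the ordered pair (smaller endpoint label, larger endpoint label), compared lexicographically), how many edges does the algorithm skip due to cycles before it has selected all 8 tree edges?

Kruskal: consider edges lightest-first.
H–I (1): add — endpoints in different components.
F–G (3): add — endpoints in different components.
F–J (3): add — endpoints in different components.
G–L (3): add — endpoints in different components.
F–I (5): add — endpoints in different components.
G–J (7): skip — G and J already connected.
H–J (7): skip — H and J already connected.
K–L (8): add — endpoints in different components.
J–K (9): skip — J and K already connected.
L–M (9): add — endpoints in different components.
H–K (12): skip — H and K already connected.
E–K (13): add — endpoints in different components.
Edges rejected before the tree was complete: 4.

4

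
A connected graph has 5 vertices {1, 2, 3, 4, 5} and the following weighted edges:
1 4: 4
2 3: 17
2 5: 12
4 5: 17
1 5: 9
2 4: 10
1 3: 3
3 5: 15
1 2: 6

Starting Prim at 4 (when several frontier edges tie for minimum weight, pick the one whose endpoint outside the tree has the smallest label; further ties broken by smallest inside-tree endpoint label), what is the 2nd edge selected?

1-3

Grow the tree from 4 using Prim:
Step 1: frontier [1 4 4, 2 4 10, 4 5 17] → take 1 4 (4); add 1.
Step 2: frontier [1 3 3, 1 2 6, 1 5 9, 2 4 10, 4 5 17] → take 1 3 (3); add 3.
Step 3: frontier [1 2 6, 1 5 9, 3 5 15, 2 3 17, 2 4 10, 4 5 17] → take 1 2 (6); add 2.
Step 4: frontier [1 5 9, 2 5 12, 3 5 15, 4 5 17] → take 1 5 (9); add 5.
The 2nd edge added is 1 3.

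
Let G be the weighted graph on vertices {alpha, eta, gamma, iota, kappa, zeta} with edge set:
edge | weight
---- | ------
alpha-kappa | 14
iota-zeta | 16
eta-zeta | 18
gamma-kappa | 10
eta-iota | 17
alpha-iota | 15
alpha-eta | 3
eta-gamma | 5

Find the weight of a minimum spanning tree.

49

Sort edges by weight, then run Kruskal:
alpha-eta (3): add — endpoints in different components.
eta-gamma (5): add — endpoints in different components.
gamma-kappa (10): add — endpoints in different components.
alpha-kappa (14): skip — kappa and alpha already connected.
alpha-iota (15): add — endpoints in different components.
iota-zeta (16): add — endpoints in different components.
MST edges: alpha-eta, eta-gamma, gamma-kappa, alpha-iota, iota-zeta; total weight 3+5+10+15+16 = 49.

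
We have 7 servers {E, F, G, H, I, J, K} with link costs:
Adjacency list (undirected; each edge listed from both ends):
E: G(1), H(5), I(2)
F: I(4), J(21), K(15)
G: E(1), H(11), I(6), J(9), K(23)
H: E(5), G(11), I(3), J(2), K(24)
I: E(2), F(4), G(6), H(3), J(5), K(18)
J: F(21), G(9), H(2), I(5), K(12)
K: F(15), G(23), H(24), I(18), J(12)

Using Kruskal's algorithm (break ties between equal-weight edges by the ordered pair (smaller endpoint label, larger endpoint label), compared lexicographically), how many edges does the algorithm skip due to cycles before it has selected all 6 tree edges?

Kruskal: consider edges lightest-first.
E–G (1): add — endpoints in different components.
E–I (2): add — endpoints in different components.
H–J (2): add — endpoints in different components.
H–I (3): add — endpoints in different components.
F–I (4): add — endpoints in different components.
E–H (5): skip — E and H already connected.
I–J (5): skip — I and J already connected.
G–I (6): skip — G and I already connected.
G–J (9): skip — G and J already connected.
G–H (11): skip — G and H already connected.
J–K (12): add — endpoints in different components.
Edges rejected before the tree was complete: 5.

5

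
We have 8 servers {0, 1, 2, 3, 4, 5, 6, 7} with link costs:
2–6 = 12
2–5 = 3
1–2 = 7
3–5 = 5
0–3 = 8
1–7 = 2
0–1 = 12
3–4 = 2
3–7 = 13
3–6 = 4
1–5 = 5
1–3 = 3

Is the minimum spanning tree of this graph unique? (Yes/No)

No

Kruskal: consider edges lightest-first.
1–7 (2): add — endpoints in different components.
3–4 (2): add — endpoints in different components.
1–3 (3): add — endpoints in different components.
2–5 (3): add — endpoints in different components.
3–6 (4): add — endpoints in different components.
1–5 (5): add — endpoints in different components.
3–5 (5): skip — 3 and 5 already connected.
1–2 (7): skip — 1 and 2 already connected.
0–3 (8): add — endpoints in different components.
Non-tree edge 3–5 has weight 5, equal to the heaviest edge on its tree cycle — swapping gives another MST of the same weight. Not unique.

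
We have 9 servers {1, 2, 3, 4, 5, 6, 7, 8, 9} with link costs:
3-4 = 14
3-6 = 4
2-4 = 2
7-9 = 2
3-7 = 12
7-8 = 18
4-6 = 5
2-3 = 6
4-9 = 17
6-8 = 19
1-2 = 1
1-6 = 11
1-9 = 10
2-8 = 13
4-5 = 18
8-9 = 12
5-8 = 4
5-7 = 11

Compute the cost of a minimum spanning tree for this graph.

39

Kruskal: consider edges lightest-first.
1-2 (1): add — endpoints in different components.
2-4 (2): add — endpoints in different components.
7-9 (2): add — endpoints in different components.
3-6 (4): add — endpoints in different components.
5-8 (4): add — endpoints in different components.
4-6 (5): add — endpoints in different components.
2-3 (6): skip — 2 and 3 already connected.
1-9 (10): add — endpoints in different components.
1-6 (11): skip — 1 and 6 already connected.
5-7 (11): add — endpoints in different components.
MST edges: 1-2, 2-4, 7-9, 3-6, 5-8, 4-6, 1-9, 5-7; total weight 1+2+2+4+4+5+10+11 = 39.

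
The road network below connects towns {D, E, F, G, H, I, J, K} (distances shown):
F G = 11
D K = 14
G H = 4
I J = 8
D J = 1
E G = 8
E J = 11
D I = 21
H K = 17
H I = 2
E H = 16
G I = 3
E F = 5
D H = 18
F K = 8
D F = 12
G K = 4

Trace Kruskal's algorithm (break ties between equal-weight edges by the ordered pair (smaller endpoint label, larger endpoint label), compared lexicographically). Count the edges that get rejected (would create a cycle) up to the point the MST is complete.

2

Kruskal's algorithm — process edges by increasing weight (ties by edge label):
D J (1): add — endpoints in different components.
H I (2): add — endpoints in different components.
G I (3): add — endpoints in different components.
G H (4): skip — G and H already connected.
G K (4): add — endpoints in different components.
E F (5): add — endpoints in different components.
E G (8): add — endpoints in different components.
F K (8): skip — F and K already connected.
I J (8): add — endpoints in different components.
Edges rejected before the tree was complete: 2.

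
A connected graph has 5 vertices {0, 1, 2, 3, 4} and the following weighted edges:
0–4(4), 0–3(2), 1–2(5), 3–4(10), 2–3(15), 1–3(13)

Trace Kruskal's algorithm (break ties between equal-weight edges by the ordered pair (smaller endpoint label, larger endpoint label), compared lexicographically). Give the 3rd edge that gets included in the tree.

Kruskal: consider edges lightest-first.
0–3 (2): add. Components now {0,3} {1} {2} {4}
0–4 (4): add. Components now {0,3,4} {1} {2}
1–2 (5): add. Components now {0,3,4} {1,2}
3–4 (10): skip — 3 and 4 already connected.
1–3 (13): add. Components now {0,1,2,3,4}
The 3rd edge added is 1–2.

1-2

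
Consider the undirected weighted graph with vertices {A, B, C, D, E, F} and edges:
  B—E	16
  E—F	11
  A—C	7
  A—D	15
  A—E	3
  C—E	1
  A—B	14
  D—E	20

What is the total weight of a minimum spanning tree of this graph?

44

Kruskal: consider edges lightest-first.
C—E (1): add. Components now {A} {B} {C,E} {D} {F}
A—E (3): add. Components now {A,C,E} {B} {D} {F}
A—C (7): skip — A and C already connected.
E—F (11): add. Components now {A,C,E,F} {B} {D}
A—B (14): add. Components now {A,B,C,E,F} {D}
A—D (15): add. Components now {A,B,C,D,E,F}
MST edges: C—E, A—E, E—F, A—B, A—D; total weight 1+3+11+14+15 = 44.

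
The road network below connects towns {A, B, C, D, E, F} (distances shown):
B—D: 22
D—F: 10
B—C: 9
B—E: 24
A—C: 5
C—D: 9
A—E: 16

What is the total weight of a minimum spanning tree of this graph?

49

Prim's algorithm from D:
Step 1: cheapest edge leaving the tree is C—D (9); add C.
Step 2: cheapest edge leaving the tree is A—C (5); add A.
Step 3: cheapest edge leaving the tree is B—C (9); add B.
Step 4: cheapest edge leaving the tree is D—F (10); add F.
Step 5: cheapest edge leaving the tree is A—E (16); add E.
MST edges: C—D, A—C, B—C, D—F, A—E; total weight 9+5+9+10+16 = 49.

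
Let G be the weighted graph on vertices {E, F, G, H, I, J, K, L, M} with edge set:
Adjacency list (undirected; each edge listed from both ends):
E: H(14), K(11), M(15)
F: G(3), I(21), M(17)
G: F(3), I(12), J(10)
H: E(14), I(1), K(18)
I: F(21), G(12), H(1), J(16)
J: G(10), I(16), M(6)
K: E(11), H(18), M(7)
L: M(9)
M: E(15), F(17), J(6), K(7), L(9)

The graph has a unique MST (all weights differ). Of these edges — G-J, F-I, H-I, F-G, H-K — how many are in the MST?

3

Kruskal's algorithm — process edges by increasing weight (ties by edge label):
H-I (1): add — endpoints in different components.
F-G (3): add — endpoints in different components.
J-M (6): add — endpoints in different components.
K-M (7): add — endpoints in different components.
L-M (9): add — endpoints in different components.
G-J (10): add — endpoints in different components.
E-K (11): add — endpoints in different components.
G-I (12): add — endpoints in different components.
MST edge set: {H-I, F-G, J-M, K-M, L-M, G-J, E-K, G-I}.
Of the listed edges, {G-J, H-I, F-G} are in the MST → 3.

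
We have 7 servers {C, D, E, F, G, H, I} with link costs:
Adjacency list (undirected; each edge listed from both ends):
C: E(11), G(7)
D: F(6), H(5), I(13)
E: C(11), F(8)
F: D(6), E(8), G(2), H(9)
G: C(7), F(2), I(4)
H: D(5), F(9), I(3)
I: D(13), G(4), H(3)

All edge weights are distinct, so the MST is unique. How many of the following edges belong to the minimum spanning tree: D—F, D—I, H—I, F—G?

2

Kruskal's algorithm — process edges by increasing weight (ties by edge label):
F—G (2): add — endpoints in different components.
H—I (3): add — endpoints in different components.
G—I (4): add — endpoints in different components.
D—H (5): add — endpoints in different components.
D—F (6): skip — D and F already connected.
C—G (7): add — endpoints in different components.
E—F (8): add — endpoints in different components.
MST edge set: {F—G, H—I, G—I, D—H, C—G, E—F}.
Of the listed edges, {H—I, F—G} are in the MST → 2.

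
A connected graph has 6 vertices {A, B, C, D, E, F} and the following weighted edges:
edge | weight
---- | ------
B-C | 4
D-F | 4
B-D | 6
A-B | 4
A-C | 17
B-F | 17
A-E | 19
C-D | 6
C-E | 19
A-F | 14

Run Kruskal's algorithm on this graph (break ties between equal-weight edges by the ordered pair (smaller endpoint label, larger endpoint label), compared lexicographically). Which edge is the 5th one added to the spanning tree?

A-E

Kruskal: consider edges lightest-first.
A-B (4): add — endpoints in different components.
B-C (4): add — endpoints in different components.
D-F (4): add — endpoints in different components.
B-D (6): add — endpoints in different components.
C-D (6): skip — C and D already connected.
A-F (14): skip — A and F already connected.
A-C (17): skip — A and C already connected.
B-F (17): skip — B and F already connected.
A-E (19): add — endpoints in different components.
The 5th edge added is A-E.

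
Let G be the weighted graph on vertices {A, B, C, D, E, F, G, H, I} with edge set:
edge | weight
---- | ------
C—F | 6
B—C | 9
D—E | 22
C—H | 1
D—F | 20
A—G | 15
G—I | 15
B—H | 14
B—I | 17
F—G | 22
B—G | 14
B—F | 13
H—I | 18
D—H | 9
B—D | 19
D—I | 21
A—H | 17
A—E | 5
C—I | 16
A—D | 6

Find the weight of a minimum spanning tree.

Kruskal: consider edges lightest-first.
C—H (1): add — endpoints in different components.
A—E (5): add — endpoints in different components.
A—D (6): add — endpoints in different components.
C—F (6): add — endpoints in different components.
B—C (9): add — endpoints in different components.
D—H (9): add — endpoints in different components.
B—F (13): skip — B and F already connected.
B—G (14): add — endpoints in different components.
B—H (14): skip — B and H already connected.
A—G (15): skip — A and G already connected.
G—I (15): add — endpoints in different components.
MST edges: C—H, A—E, A—D, C—F, B—C, D—H, B—G, G—I; total weight 1+5+6+6+9+9+14+15 = 65.

65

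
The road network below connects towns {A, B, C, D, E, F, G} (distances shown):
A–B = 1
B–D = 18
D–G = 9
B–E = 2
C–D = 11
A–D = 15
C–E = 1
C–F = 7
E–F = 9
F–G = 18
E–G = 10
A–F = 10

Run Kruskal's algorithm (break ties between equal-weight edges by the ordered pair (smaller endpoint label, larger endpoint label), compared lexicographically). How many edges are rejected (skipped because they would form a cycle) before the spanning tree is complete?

2

Sort edges by weight, then run Kruskal:
A–B (1): add — endpoints in different components.
C–E (1): add — endpoints in different components.
B–E (2): add — endpoints in different components.
C–F (7): add — endpoints in different components.
D–G (9): add — endpoints in different components.
E–F (9): skip — E and F already connected.
A–F (10): skip — A and F already connected.
E–G (10): add — endpoints in different components.
Edges rejected before the tree was complete: 2.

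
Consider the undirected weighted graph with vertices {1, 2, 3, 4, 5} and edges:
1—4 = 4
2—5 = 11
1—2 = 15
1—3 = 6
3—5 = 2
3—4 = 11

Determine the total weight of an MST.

Grow the tree from 1 using Prim:
Step 1: frontier [1—4 4, 1—3 6, 1—2 15] → take 1—4 (4); add 4.
Step 2: frontier [1—3 6, 1—2 15, 3—4 11] → take 1—3 (6); add 3.
Step 3: frontier [1—2 15, 3—5 2] → take 3—5 (2); add 5.
Step 4: frontier [1—2 15, 2—5 11] → take 2—5 (11); add 2.
MST edges: 1—4, 1—3, 3—5, 2—5; total weight 4+6+2+11 = 23.

23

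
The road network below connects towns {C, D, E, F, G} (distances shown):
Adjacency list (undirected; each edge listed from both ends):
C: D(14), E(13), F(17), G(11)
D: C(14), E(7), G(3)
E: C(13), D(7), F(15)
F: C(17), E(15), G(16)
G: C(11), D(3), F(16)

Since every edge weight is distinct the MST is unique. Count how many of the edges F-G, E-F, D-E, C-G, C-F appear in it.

Kruskal: consider edges lightest-first.
D-G (3): add — endpoints in different components.
D-E (7): add — endpoints in different components.
C-G (11): add — endpoints in different components.
C-E (13): skip — C and E already connected.
C-D (14): skip — C and D already connected.
E-F (15): add — endpoints in different components.
MST edge set: {D-G, D-E, C-G, E-F}.
Of the listed edges, {E-F, D-E, C-G} are in the MST → 3.

3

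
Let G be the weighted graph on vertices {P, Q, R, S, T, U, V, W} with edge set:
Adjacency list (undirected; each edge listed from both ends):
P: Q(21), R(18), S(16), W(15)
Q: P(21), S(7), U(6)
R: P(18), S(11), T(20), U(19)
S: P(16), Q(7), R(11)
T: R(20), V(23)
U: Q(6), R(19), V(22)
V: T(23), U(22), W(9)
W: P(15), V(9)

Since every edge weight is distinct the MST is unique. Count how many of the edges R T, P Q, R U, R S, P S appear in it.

Sort edges by weight, then run Kruskal:
Q U (6): add — endpoints in different components.
Q S (7): add — endpoints in different components.
V W (9): add — endpoints in different components.
R S (11): add — endpoints in different components.
P W (15): add — endpoints in different components.
P S (16): add — endpoints in different components.
P R (18): skip — P and R already connected.
R U (19): skip — U and R already connected.
R T (20): add — endpoints in different components.
MST edge set: {Q U, Q S, V W, R S, P W, P S, R T}.
Of the listed edges, {R T, R S, P S} are in the MST → 3.

3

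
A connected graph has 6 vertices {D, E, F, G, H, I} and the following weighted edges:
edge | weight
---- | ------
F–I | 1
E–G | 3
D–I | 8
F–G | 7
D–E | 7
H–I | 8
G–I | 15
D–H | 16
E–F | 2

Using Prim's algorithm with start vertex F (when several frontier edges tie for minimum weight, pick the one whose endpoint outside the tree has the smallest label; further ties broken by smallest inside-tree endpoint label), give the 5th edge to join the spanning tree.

Prim's algorithm from F:
Step 1: frontier [F–I 1, E–F 2, F–G 7] → take F–I (1); add I.
Step 2: frontier [E–F 2, F–G 7, D–I 8, H–I 8, G–I 15] → take E–F (2); add E.
Step 3: frontier [E–G 3, D–E 7, F–G 7, D–I 8, H–I 8, G–I 15] → take E–G (3); add G.
Step 4: frontier [D–E 7, D–I 8, H–I 8] → take D–E (7); add D.
Step 5: frontier [D–H 16, H–I 8] → take H–I (8); add H.
The 5th edge added is H–I.

H-I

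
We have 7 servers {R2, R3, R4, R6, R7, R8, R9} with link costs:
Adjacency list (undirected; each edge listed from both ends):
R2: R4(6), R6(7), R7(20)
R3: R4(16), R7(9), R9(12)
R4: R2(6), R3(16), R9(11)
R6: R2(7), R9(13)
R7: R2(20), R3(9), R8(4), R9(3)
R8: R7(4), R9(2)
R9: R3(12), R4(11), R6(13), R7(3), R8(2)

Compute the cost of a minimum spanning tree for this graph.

38

Prim, starting at R3.
Step 1: frontier [R3 R7 9, R3 R9 12, R3 R4 16] → take R3 R7 (9); add R7.
Step 2: frontier [R3 R9 12, R3 R4 16, R7 R9 3, R7 R8 4, R2 R7 20] → take R7 R9 (3); add R9.
Step 3: frontier [R3 R4 16, R7 R8 4, R2 R7 20, R8 R9 2, R4 R9 11, R6 R9 13] → take R8 R9 (2); add R8.
Step 4: frontier [R3 R4 16, R2 R7 20, R4 R9 11, R6 R9 13] → take R4 R9 (11); add R4.
Step 5: frontier [R2 R4 6, R2 R7 20, R6 R9 13] → take R2 R4 (6); add R2.
Step 6: frontier [R2 R6 7, R6 R9 13] → take R2 R6 (7); add R6.
MST edges: R3 R7, R7 R9, R8 R9, R4 R9, R2 R4, R2 R6; total weight 9+3+2+11+6+7 = 38.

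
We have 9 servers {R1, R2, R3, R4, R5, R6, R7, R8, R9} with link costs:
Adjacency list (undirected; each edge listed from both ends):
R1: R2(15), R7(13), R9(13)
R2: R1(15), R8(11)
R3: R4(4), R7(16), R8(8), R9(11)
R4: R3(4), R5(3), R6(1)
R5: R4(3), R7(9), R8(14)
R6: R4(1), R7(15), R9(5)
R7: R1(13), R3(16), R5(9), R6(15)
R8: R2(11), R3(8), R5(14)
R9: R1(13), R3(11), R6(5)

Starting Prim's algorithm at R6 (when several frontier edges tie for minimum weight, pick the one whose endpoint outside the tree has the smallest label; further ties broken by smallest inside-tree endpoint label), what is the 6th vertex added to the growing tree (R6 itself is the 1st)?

Prim, starting at R6.
Step 1: cheapest edge leaving the tree is R4 R6 (1); add R4.
Step 2: cheapest edge leaving the tree is R4 R5 (3); add R5.
Step 3: cheapest edge leaving the tree is R3 R4 (4); add R3.
Step 4: cheapest edge leaving the tree is R6 R9 (5); add R9.
Step 5: cheapest edge leaving the tree is R3 R8 (8); add R8.
Step 6: cheapest edge leaving the tree is R5 R7 (9); add R7.
Step 7: cheapest edge leaving the tree is R2 R8 (11); add R2.
Step 8: cheapest edge leaving the tree is R1 R7 (13); add R1.
Vertex order: R6, R4, R5, R3, R9, R8, R7, R2, R1. The 6th vertex is R8.

R8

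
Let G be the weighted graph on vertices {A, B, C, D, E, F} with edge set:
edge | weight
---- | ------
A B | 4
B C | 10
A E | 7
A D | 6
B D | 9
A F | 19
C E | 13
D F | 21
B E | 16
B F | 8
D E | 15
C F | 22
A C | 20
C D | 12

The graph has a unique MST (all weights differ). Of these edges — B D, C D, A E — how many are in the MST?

1

Sort edges by weight, then run Kruskal:
A B (4): add — endpoints in different components.
A D (6): add — endpoints in different components.
A E (7): add — endpoints in different components.
B F (8): add — endpoints in different components.
B D (9): skip — B and D already connected.
B C (10): add — endpoints in different components.
MST edge set: {A B, A D, A E, B F, B C}.
Of the listed edges, {A E} are in the MST → 1.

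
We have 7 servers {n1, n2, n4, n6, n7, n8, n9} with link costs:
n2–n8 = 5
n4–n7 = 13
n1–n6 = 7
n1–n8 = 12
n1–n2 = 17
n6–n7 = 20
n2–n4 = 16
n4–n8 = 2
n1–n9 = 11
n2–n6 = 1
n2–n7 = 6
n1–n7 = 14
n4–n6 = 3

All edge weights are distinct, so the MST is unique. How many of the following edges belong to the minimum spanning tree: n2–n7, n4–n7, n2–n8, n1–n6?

2

Sort edges by weight, then run Kruskal:
n2–n6 (1): add — endpoints in different components.
n4–n8 (2): add — endpoints in different components.
n4–n6 (3): add — endpoints in different components.
n2–n8 (5): skip — n8 and n2 already connected.
n2–n7 (6): add — endpoints in different components.
n1–n6 (7): add — endpoints in different components.
n1–n9 (11): add — endpoints in different components.
MST edge set: {n2–n6, n4–n8, n4–n6, n2–n7, n1–n6, n1–n9}.
Of the listed edges, {n2–n7, n1–n6} are in the MST → 2.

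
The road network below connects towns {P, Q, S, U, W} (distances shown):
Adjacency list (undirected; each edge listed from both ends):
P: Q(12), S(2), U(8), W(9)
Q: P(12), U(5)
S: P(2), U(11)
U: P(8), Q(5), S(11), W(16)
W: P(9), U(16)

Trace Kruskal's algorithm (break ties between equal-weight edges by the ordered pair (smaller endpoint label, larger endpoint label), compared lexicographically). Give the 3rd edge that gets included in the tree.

Sort edges by weight, then run Kruskal:
P—S (2): add. Components now {W} {P,S} {U} {Q}
Q—U (5): add. Components now {W} {P,S} {Q,U}
P—U (8): add. Components now {W} {P,Q,S,U}
P—W (9): add. Components now {P,Q,S,U,W}
The 3rd edge added is P—U.

P-U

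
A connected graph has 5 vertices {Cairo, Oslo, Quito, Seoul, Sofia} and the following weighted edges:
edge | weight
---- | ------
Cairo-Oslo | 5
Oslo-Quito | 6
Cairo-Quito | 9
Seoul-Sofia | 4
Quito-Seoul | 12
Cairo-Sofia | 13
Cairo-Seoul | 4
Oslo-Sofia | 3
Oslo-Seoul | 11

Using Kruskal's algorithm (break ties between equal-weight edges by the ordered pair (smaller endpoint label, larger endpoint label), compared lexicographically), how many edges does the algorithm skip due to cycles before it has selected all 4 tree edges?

1

Sort edges by weight, then run Kruskal:
Oslo-Sofia (3): add — endpoints in different components.
Cairo-Seoul (4): add — endpoints in different components.
Seoul-Sofia (4): add — endpoints in different components.
Cairo-Oslo (5): skip — Oslo and Cairo already connected.
Oslo-Quito (6): add — endpoints in different components.
Edges rejected before the tree was complete: 1.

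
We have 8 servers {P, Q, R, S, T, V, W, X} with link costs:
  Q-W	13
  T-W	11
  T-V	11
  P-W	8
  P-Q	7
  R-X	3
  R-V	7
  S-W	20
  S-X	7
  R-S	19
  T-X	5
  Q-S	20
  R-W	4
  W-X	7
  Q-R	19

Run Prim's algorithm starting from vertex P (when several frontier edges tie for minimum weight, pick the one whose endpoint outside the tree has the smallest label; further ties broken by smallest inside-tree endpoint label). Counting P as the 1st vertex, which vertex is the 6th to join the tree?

T

Prim's algorithm from P:
Step 1: cheapest edge leaving the tree is P-Q (7); add Q.
Step 2: cheapest edge leaving the tree is P-W (8); add W.
Step 3: cheapest edge leaving the tree is R-W (4); add R.
Step 4: cheapest edge leaving the tree is R-X (3); add X.
Step 5: cheapest edge leaving the tree is T-X (5); add T.
Step 6: cheapest edge leaving the tree is S-X (7); add S.
Step 7: cheapest edge leaving the tree is R-V (7); add V.
Vertex order: P, Q, W, R, X, T, S, V. The 6th vertex is T.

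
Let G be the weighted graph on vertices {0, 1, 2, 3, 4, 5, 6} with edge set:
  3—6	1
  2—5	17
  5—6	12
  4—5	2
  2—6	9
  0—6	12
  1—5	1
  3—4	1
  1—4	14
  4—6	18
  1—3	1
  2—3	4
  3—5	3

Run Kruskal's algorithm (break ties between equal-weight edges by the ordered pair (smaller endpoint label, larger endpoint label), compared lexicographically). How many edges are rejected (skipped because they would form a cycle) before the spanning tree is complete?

3

Sort edges by weight, then run Kruskal:
1—3 (1): add — endpoints in different components.
1—5 (1): add — endpoints in different components.
3—4 (1): add — endpoints in different components.
3—6 (1): add — endpoints in different components.
4—5 (2): skip — 4 and 5 already connected.
3—5 (3): skip — 3 and 5 already connected.
2—3 (4): add — endpoints in different components.
2—6 (9): skip — 2 and 6 already connected.
0—6 (12): add — endpoints in different components.
Edges rejected before the tree was complete: 3.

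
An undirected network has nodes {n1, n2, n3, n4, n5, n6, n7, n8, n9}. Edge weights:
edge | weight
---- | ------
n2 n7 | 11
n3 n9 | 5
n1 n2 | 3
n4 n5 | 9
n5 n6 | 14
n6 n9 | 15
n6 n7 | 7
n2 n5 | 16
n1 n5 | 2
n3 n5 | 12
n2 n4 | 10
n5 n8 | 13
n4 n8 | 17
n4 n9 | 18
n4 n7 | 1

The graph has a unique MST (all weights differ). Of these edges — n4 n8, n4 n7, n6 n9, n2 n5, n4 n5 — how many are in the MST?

2

Kruskal's algorithm — process edges by increasing weight (ties by edge label):
n4 n7 (1): add — endpoints in different components.
n1 n5 (2): add — endpoints in different components.
n1 n2 (3): add — endpoints in different components.
n3 n9 (5): add — endpoints in different components.
n6 n7 (7): add — endpoints in different components.
n4 n5 (9): add — endpoints in different components.
n2 n4 (10): skip — n2 and n4 already connected.
n2 n7 (11): skip — n7 and n2 already connected.
n3 n5 (12): add — endpoints in different components.
n5 n8 (13): add — endpoints in different components.
MST edge set: {n4 n7, n1 n5, n1 n2, n3 n9, n6 n7, n4 n5, n3 n5, n5 n8}.
Of the listed edges, {n4 n7, n4 n5} are in the MST → 2.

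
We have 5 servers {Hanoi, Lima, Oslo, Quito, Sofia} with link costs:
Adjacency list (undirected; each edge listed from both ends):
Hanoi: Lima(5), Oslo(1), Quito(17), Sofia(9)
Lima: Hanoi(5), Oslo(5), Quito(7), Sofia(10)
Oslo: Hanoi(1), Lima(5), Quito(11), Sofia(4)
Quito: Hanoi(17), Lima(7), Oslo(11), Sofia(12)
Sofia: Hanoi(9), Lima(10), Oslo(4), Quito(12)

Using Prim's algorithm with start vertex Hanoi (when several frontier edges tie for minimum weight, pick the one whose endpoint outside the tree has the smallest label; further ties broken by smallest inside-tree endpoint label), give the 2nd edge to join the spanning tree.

Prim's algorithm from Hanoi:
Step 1: cheapest edge leaving the tree is Hanoi—Oslo (1); add Oslo.
Step 2: cheapest edge leaving the tree is Oslo—Sofia (4); add Sofia.
Step 3: cheapest edge leaving the tree is Hanoi—Lima (5); add Lima.
Step 4: cheapest edge leaving the tree is Lima—Quito (7); add Quito.
The 2nd edge added is Oslo—Sofia.

Oslo-Sofia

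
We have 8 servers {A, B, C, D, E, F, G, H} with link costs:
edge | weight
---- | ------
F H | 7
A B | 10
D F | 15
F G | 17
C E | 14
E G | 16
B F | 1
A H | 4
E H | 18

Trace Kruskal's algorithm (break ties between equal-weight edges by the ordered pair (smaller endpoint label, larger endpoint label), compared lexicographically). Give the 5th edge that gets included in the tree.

Kruskal: consider edges lightest-first.
B F (1): add — endpoints in different components.
A H (4): add — endpoints in different components.
F H (7): add — endpoints in different components.
A B (10): skip — A and B already connected.
C E (14): add — endpoints in different components.
D F (15): add — endpoints in different components.
E G (16): add — endpoints in different components.
F G (17): add — endpoints in different components.
The 5th edge added is D F.

D-F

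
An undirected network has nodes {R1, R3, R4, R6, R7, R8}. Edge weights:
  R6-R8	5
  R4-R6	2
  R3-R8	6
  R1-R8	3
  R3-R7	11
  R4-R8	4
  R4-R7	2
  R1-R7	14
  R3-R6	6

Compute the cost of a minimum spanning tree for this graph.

17

Kruskal's algorithm — process edges by increasing weight (ties by edge label):
R4-R6 (2): add. Components now {R1} {R4,R6} {R7} {R3} {R8}
R4-R7 (2): add. Components now {R1} {R4,R6,R7} {R3} {R8}
R1-R8 (3): add. Components now {R1,R8} {R4,R6,R7} {R3}
R4-R8 (4): add. Components now {R1,R4,R6,R7,R8} {R3}
R6-R8 (5): skip — R8 and R6 already connected.
R3-R6 (6): add. Components now {R1,R3,R4,R6,R7,R8}
MST edges: R4-R6, R4-R7, R1-R8, R4-R8, R3-R6; total weight 2+2+3+4+6 = 17.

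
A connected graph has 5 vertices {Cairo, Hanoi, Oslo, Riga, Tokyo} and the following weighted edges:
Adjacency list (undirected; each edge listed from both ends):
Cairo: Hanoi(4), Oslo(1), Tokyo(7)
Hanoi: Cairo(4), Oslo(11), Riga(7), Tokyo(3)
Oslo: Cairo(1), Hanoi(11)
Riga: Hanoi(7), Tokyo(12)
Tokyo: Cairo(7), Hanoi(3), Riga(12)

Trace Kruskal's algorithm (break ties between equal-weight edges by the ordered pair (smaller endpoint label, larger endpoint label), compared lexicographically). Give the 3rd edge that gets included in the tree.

Cairo-Hanoi

Kruskal: consider edges lightest-first.
Cairo-Oslo (1): add. Components now {Cairo,Oslo} {Riga} {Hanoi} {Tokyo}
Hanoi-Tokyo (3): add. Components now {Cairo,Oslo} {Riga} {Hanoi,Tokyo}
Cairo-Hanoi (4): add. Components now {Cairo,Hanoi,Oslo,Tokyo} {Riga}
Cairo-Tokyo (7): skip — Cairo and Tokyo already connected.
Hanoi-Riga (7): add. Components now {Cairo,Hanoi,Oslo,Riga,Tokyo}
The 3rd edge added is Cairo-Hanoi.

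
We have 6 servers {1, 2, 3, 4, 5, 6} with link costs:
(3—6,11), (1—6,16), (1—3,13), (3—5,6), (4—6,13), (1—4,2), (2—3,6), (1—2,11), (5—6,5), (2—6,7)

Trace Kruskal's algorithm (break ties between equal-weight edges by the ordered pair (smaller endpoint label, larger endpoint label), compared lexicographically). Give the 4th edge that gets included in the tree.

3-5

Kruskal: consider edges lightest-first.
1—4 (2): add — endpoints in different components.
5—6 (5): add — endpoints in different components.
2—3 (6): add — endpoints in different components.
3—5 (6): add — endpoints in different components.
2—6 (7): skip — 2 and 6 already connected.
1—2 (11): add — endpoints in different components.
The 4th edge added is 3—5.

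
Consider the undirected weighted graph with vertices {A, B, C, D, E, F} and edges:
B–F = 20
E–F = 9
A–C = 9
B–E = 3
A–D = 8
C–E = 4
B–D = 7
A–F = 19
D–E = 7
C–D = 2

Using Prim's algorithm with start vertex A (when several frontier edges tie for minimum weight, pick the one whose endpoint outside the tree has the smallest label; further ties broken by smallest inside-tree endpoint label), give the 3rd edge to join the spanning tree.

C-E

Grow the tree from A using Prim:
Step 1: frontier [A–D 8, A–C 9, A–F 19] → take A–D (8); add D.
Step 2: frontier [A–C 9, A–F 19, C–D 2, B–D 7, D–E 7] → take C–D (2); add C.
Step 3: frontier [A–F 19, C–E 4, B–D 7, D–E 7] → take C–E (4); add E.
Step 4: frontier [A–F 19, B–D 7, B–E 3, E–F 9] → take B–E (3); add B.
Step 5: frontier [A–F 19, B–F 20, E–F 9] → take E–F (9); add F.
The 3rd edge added is C–E.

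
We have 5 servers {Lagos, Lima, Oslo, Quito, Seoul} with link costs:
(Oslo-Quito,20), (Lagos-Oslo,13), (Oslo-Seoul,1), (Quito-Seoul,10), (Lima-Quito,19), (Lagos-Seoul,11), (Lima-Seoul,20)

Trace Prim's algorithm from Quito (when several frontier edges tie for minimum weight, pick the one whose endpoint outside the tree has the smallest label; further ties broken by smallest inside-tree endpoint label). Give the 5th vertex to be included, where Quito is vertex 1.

Lima

Prim, starting at Quito.
Step 1: frontier [Quito-Seoul 10, Lima-Quito 19, Oslo-Quito 20] → take Quito-Seoul (10); add Seoul.
Step 2: frontier [Lima-Quito 19, Oslo-Quito 20, Oslo-Seoul 1, Lagos-Seoul 11, Lima-Seoul 20] → take Oslo-Seoul (1); add Oslo.
Step 3: frontier [Lagos-Oslo 13, Lima-Quito 19, Lagos-Seoul 11, Lima-Seoul 20] → take Lagos-Seoul (11); add Lagos.
Step 4: frontier [Lima-Quito 19, Lima-Seoul 20] → take Lima-Quito (19); add Lima.
Vertex order: Quito, Seoul, Oslo, Lagos, Lima. The 5th vertex is Lima.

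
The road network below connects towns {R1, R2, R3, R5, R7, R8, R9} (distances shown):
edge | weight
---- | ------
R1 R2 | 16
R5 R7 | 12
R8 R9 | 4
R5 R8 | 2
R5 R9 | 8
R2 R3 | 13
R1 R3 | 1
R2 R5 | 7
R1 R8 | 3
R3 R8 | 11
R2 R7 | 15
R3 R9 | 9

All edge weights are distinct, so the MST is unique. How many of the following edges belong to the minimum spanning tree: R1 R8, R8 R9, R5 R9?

2

Kruskal's algorithm — process edges by increasing weight (ties by edge label):
R1 R3 (1): add. Components now {R8} {R9} {R1,R3} {R7} {R5} {R2}
R5 R8 (2): add. Components now {R5,R8} {R9} {R1,R3} {R7} {R2}
R1 R8 (3): add. Components now {R1,R3,R5,R8} {R9} {R7} {R2}
R8 R9 (4): add. Components now {R1,R3,R5,R8,R9} {R7} {R2}
R2 R5 (7): add. Components now {R1,R2,R3,R5,R8,R9} {R7}
R5 R9 (8): skip — R9 and R5 already connected.
R3 R9 (9): skip — R9 and R3 already connected.
R3 R8 (11): skip — R8 and R3 already connected.
R5 R7 (12): add. Components now {R1,R2,R3,R5,R7,R8,R9}
MST edge set: {R1 R3, R5 R8, R1 R8, R8 R9, R2 R5, R5 R7}.
Of the listed edges, {R1 R8, R8 R9} are in the MST → 2.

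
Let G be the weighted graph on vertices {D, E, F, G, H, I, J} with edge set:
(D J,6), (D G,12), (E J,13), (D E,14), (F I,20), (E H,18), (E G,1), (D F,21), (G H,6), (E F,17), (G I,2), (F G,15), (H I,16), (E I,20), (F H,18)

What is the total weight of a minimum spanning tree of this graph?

Prim, starting at F.
Step 1: cheapest edge leaving the tree is F G (15); add G.
Step 2: cheapest edge leaving the tree is E G (1); add E.
Step 3: cheapest edge leaving the tree is G I (2); add I.
Step 4: cheapest edge leaving the tree is G H (6); add H.
Step 5: cheapest edge leaving the tree is D G (12); add D.
Step 6: cheapest edge leaving the tree is D J (6); add J.
MST edges: F G, E G, G I, G H, D G, D J; total weight 15+1+2+6+12+6 = 42.

42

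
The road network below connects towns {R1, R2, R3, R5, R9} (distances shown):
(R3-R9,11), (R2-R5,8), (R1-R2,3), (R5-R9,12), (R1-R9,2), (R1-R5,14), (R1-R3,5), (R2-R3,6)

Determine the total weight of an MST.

Kruskal: consider edges lightest-first.
R1-R9 (2): add — endpoints in different components.
R1-R2 (3): add — endpoints in different components.
R1-R3 (5): add — endpoints in different components.
R2-R3 (6): skip — R3 and R2 already connected.
R2-R5 (8): add — endpoints in different components.
MST edges: R1-R9, R1-R2, R1-R3, R2-R5; total weight 2+3+5+8 = 18.

18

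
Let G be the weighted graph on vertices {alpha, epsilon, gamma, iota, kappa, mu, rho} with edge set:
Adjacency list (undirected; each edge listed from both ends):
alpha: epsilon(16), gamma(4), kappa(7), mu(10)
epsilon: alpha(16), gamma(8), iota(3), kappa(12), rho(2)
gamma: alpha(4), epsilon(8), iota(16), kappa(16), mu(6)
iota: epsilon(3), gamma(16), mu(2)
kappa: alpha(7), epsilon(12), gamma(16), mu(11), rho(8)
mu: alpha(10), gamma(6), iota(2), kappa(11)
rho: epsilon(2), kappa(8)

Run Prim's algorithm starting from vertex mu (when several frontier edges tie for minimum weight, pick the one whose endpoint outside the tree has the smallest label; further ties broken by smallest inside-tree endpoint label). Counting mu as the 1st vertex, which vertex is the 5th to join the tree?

Grow the tree from mu using Prim:
Step 1: frontier [iota-mu 2, gamma-mu 6, alpha-mu 10, kappa-mu 11] → take iota-mu (2); add iota.
Step 2: frontier [epsilon-iota 3, gamma-iota 16, gamma-mu 6, alpha-mu 10, kappa-mu 11] → take epsilon-iota (3); add epsilon.
Step 3: frontier [epsilon-rho 2, epsilon-gamma 8, epsilon-kappa 12, alpha-epsilon 16, gamma-iota 16, gamma-mu 6, alpha-mu 10, kappa-mu 11] → take epsilon-rho (2); add rho.
Step 4: frontier [epsilon-gamma 8, epsilon-kappa 12, alpha-epsilon 16, gamma-iota 16, gamma-mu 6, alpha-mu 10, kappa-mu 11, kappa-rho 8] → take gamma-mu (6); add gamma.
Step 5: frontier [epsilon-kappa 12, alpha-epsilon 16, alpha-gamma 4, gamma-kappa 16, alpha-mu 10, kappa-mu 11, kappa-rho 8] → take alpha-gamma (4); add alpha.
Step 6: frontier [alpha-kappa 7, epsilon-kappa 12, gamma-kappa 16, kappa-mu 11, kappa-rho 8] → take alpha-kappa (7); add kappa.
Vertex order: mu, iota, epsilon, rho, gamma, alpha, kappa. The 5th vertex is gamma.

gamma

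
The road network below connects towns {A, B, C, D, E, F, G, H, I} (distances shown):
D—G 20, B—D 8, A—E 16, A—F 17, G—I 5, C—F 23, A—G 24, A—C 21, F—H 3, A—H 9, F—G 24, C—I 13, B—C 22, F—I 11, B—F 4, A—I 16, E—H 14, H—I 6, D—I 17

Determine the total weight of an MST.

Prim, starting at E.
Step 1: cheapest edge leaving the tree is E—H (14); add H.
Step 2: cheapest edge leaving the tree is F—H (3); add F.
Step 3: cheapest edge leaving the tree is B—F (4); add B.
Step 4: cheapest edge leaving the tree is H—I (6); add I.
Step 5: cheapest edge leaving the tree is G—I (5); add G.
Step 6: cheapest edge leaving the tree is B—D (8); add D.
Step 7: cheapest edge leaving the tree is A—H (9); add A.
Step 8: cheapest edge leaving the tree is C—I (13); add C.
MST edges: E—H, F—H, B—F, H—I, G—I, B—D, A—H, C—I; total weight 14+3+4+6+5+8+9+13 = 62.

62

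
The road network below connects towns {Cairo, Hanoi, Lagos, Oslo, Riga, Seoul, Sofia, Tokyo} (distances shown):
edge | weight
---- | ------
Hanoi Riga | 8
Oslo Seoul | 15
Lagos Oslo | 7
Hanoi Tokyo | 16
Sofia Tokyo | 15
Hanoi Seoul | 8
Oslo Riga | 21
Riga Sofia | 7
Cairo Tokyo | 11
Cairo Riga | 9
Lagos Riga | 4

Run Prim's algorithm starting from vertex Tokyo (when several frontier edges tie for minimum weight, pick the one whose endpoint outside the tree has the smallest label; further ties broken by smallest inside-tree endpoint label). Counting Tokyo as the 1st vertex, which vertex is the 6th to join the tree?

Sofia

Grow the tree from Tokyo using Prim:
Step 1: frontier [Cairo Tokyo 11, Sofia Tokyo 15, Hanoi Tokyo 16] → take Cairo Tokyo (11); add Cairo.
Step 2: frontier [Cairo Riga 9, Sofia Tokyo 15, Hanoi Tokyo 16] → take Cairo Riga (9); add Riga.
Step 3: frontier [Lagos Riga 4, Riga Sofia 7, Hanoi Riga 8, Oslo Riga 21, Sofia Tokyo 15, Hanoi Tokyo 16] → take Lagos Riga (4); add Lagos.
Step 4: frontier [Lagos Oslo 7, Riga Sofia 7, Hanoi Riga 8, Oslo Riga 21, Sofia Tokyo 15, Hanoi Tokyo 16] → take Lagos Oslo (7); add Oslo.
Step 5: frontier [Oslo Seoul 15, Riga Sofia 7, Hanoi Riga 8, Sofia Tokyo 15, Hanoi Tokyo 16] → take Riga Sofia (7); add Sofia.
Step 6: frontier [Oslo Seoul 15, Hanoi Riga 8, Hanoi Tokyo 16] → take Hanoi Riga (8); add Hanoi.
Step 7: frontier [Hanoi Seoul 8, Oslo Seoul 15] → take Hanoi Seoul (8); add Seoul.
Vertex order: Tokyo, Cairo, Riga, Lagos, Oslo, Sofia, Hanoi, Seoul. The 6th vertex is Sofia.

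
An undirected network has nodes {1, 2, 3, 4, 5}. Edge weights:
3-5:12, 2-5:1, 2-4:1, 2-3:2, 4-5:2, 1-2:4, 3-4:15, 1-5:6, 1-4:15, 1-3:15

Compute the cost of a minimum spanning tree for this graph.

8

Kruskal: consider edges lightest-first.
2-4 (1): add. Components now {1} {2,4} {3} {5}
2-5 (1): add. Components now {1} {2,4,5} {3}
2-3 (2): add. Components now {1} {2,3,4,5}
4-5 (2): skip — 4 and 5 already connected.
1-2 (4): add. Components now {1,2,3,4,5}
MST edges: 2-4, 2-5, 2-3, 1-2; total weight 1+1+2+4 = 8.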